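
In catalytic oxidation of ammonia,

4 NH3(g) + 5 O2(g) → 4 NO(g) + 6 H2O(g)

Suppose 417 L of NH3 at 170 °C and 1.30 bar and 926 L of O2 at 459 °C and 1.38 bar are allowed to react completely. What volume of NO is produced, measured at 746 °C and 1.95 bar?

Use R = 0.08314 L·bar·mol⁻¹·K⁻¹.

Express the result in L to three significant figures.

n(NH3) = PV/RT = (1.30 × 417) / (0.08314 × 443.15) = 14.71 mol
n(O2) = PV/RT = (1.38 × 926) / (0.08314 × 732.15) = 20.99 mol
For 14.71 mol NH3, stoichiometry requires (5/4) × 14.71 = 18.39 mol O2; 20.99 mol is available, so NH3 is limiting.
n(NO) = (4/4) × 14.71 = 14.71 mol
V(NO) = nRT/P = 14.71 × 0.08314 × 1019.15 / 1.95 = 639.2 L

639 L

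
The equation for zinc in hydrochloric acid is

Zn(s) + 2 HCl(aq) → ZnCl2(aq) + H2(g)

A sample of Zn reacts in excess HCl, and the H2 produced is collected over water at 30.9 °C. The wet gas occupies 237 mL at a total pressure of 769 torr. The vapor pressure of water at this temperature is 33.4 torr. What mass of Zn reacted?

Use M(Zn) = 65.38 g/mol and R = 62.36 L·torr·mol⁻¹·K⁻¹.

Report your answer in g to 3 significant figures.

0.601 g

P(H2) = 769 − 33.4 = 735.6 torr
n(H2) = PV/RT = (735.6 × 0.2370) / (62.36 × 304.05) = 0.009195 mol
n(Zn) = (1/1) × 0.009195 = 0.009195 mol
m(Zn) = 0.009195 × 65.38 = 0.6012 g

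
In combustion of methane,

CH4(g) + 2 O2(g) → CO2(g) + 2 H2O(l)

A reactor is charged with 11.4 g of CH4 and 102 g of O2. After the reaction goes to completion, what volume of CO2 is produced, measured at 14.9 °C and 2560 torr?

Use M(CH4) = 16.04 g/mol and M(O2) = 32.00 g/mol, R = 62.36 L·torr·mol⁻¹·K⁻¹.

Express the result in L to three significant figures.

n(CH4) = 11.4 / 16.04 = 0.7107 mol
n(O2) = 102 / 32.00 = 3.188 mol
For 0.7107 mol CH4, stoichiometry requires (2/1) × 0.7107 = 1.421 mol O2; 3.188 mol is available, so CH4 is limiting.
n(CO2) = (1/1) × 0.7107 = 0.7107 mol
V(CO2) = nRT/P = 0.7107 × 62.36 × 288.05 / 2560 = 4.987 L

4.99 L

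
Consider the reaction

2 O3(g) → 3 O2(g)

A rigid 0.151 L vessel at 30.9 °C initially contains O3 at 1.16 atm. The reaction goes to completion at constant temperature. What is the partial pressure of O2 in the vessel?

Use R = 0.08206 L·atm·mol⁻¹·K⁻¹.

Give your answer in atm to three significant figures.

n(O3)₀ = PV/RT = (1.16 × 0.151) / (0.08206 × 304.05) = 0.007020 mol
n(O2) = (3/2) × 0.007020 = 0.01053 mol
P(O2) = nRT/V = 0.01053 × 0.08206 × 304.05 / 0.151 = 1.740 atm

1.74 atm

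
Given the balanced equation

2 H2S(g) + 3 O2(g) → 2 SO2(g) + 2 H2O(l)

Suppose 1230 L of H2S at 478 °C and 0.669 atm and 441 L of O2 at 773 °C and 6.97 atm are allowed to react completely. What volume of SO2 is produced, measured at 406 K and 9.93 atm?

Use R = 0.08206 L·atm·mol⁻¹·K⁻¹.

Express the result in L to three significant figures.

n(H2S) = PV/RT = (0.669 × 1230) / (0.08206 × 751.15) = 13.35 mol
n(O2) = PV/RT = (6.97 × 441) / (0.08206 × 1046.15) = 35.81 mol
For 13.35 mol H2S, stoichiometry requires (3/2) × 13.35 = 20.02 mol O2; 35.81 mol is available, so H2S is limiting.
n(SO2) = (2/2) × 13.35 = 13.35 mol
V(SO2) = nRT/P = 13.35 × 0.08206 × 406 / 9.93 = 44.79 L

44.8 L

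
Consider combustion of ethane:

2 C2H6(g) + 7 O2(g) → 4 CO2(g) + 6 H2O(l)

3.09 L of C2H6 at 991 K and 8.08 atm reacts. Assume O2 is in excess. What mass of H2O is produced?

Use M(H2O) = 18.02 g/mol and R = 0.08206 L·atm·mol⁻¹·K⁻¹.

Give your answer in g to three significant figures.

16.6 g

n(C2H6) = PV/RT = (8.08 × 3.09) / (0.08206 × 991) = 0.3070 mol
n(H2O) = (6/2) × 0.3070 = 0.9210 mol
m(H2O) = 0.9210 × 18.02 = 16.60 g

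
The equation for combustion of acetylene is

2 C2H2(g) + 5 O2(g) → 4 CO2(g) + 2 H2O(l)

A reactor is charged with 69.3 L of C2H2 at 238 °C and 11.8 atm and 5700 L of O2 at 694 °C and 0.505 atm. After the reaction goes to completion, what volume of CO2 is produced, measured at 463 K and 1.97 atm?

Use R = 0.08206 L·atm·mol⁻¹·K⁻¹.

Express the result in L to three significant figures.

560 L

n(C2H2) = PV/RT = (11.8 × 69.3) / (0.08206 × 511.15) = 19.50 mol
n(O2) = PV/RT = (0.505 × 5700) / (0.08206 × 967.15) = 36.27 mol
For 19.50 mol C2H2, stoichiometry requires (5/2) × 19.50 = 48.75 mol O2; 36.27 mol is available, so O2 is limiting.
n(CO2) = (4/5) × 36.27 = 29.02 mol
V(CO2) = nRT/P = 29.02 × 0.08206 × 463 / 1.97 = 559.7 L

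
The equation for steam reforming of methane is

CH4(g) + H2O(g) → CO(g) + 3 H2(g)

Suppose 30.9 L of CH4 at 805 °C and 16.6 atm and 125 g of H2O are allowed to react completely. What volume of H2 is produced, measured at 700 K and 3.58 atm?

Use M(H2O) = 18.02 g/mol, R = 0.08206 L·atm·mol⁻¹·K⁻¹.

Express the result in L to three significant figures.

279 L

n(CH4) = PV/RT = (16.6 × 30.9) / (0.08206 × 1078.15) = 5.798 mol
n(H2O) = 125 / 18.02 = 6.937 mol
For 5.798 mol CH4, stoichiometry requires (1/1) × 5.798 = 5.798 mol H2O; 6.937 mol is available, so CH4 is limiting.
n(H2) = (3/1) × 5.798 = 17.39 mol
V(H2) = nRT/P = 17.39 × 0.08206 × 700 / 3.58 = 279.0 L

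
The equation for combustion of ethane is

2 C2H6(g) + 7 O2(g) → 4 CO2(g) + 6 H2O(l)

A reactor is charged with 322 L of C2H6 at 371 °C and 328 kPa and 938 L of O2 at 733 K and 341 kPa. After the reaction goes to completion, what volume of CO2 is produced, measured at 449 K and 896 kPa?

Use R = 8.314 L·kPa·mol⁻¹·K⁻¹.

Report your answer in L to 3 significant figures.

125 L

n(C2H6) = PV/RT = (328 × 322) / (8.314 × 644.15) = 19.72 mol
n(O2) = PV/RT = (341 × 938) / (8.314 × 733) = 52.49 mol
For 19.72 mol C2H6, stoichiometry requires (7/2) × 19.72 = 69.02 mol O2; 52.49 mol is available, so O2 is limiting.
n(CO2) = (4/7) × 52.49 = 29.99 mol
V(CO2) = nRT/P = 29.99 × 8.314 × 449 / 896 = 124.9 L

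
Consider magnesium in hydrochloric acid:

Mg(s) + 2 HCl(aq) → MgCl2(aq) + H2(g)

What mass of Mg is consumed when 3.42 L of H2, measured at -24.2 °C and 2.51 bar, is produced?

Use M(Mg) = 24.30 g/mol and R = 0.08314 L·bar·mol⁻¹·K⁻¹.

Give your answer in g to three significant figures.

10.1 g

n(H2) = PV/RT = (2.51 × 3.42) / (0.08314 × 248.95) = 0.4147 mol
n(Mg) = (1/1) × 0.4147 = 0.4147 mol
m(Mg) = 0.4147 × 24.30 = 10.08 g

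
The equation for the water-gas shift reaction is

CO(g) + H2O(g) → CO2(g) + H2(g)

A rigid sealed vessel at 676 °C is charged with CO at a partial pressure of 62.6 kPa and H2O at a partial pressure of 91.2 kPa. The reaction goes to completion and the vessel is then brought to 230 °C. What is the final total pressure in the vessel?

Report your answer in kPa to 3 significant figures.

Because the vessel is rigid and T is held at 676 °C, work the stoichiometry in partial pressures (P_i = n_iRT/V).
P(H2O) required for 62.6 kPa of CO = (1/1) × 62.6 = 62.60 kPa; available 91.2 kPa, so CO is limiting.
P(H2O) remaining = 91.2 − (1/1) × 62.6 = 28.60 kPa
P(gaseous products) = (1+1)/1 × 62.6 = 125.2 kPa
P_total at 676 °C = 28.60 + 125.2 = 153.8 kPa
Scaling to 230 °C: P = 153.8 × 503.15/949.15 = 81.53 kPa

81.5 kPa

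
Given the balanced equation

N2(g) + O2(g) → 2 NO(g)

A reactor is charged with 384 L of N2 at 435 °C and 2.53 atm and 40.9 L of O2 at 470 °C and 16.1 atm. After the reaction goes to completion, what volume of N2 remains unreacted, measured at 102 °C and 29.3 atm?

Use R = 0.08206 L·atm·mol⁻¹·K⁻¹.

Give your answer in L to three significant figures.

n(N2) = PV/RT = (2.53 × 384) / (0.08206 × 708.15) = 16.72 mol
n(O2) = PV/RT = (16.1 × 40.9) / (0.08206 × 743.15) = 10.80 mol
For 16.72 mol N2, stoichiometry requires (1/1) × 16.72 = 16.72 mol O2; 10.80 mol is available, so O2 is limiting.
n(N2) consumed = (1/1) × 10.80 = 10.80 mol; remaining = 16.72 − 10.80 = 5.920 mol
V(N2) = nRT/P = 5.920 × 0.08206 × 375.15 / 29.3 = 6.220 L

6.22 L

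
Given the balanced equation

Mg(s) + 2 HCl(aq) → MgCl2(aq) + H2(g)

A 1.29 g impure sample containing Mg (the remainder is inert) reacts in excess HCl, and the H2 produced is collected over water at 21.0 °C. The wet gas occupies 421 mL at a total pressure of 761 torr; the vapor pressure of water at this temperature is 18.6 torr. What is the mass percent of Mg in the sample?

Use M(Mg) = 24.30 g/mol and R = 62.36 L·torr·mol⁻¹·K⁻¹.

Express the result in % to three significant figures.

P(H2) = 761 − 18.6 = 742.4 torr
n(H2) = PV/RT = (742.4 × 0.4210) / (62.36 × 294.15) = 0.01704 mol
n(Mg) = (1/1) × 0.01704 = 0.01704 mol
m(Mg) = 0.01704 × 24.30 = 0.4141 g
%Mg = 0.4141 / 1.29 × 100 = 32.10%

32.1 %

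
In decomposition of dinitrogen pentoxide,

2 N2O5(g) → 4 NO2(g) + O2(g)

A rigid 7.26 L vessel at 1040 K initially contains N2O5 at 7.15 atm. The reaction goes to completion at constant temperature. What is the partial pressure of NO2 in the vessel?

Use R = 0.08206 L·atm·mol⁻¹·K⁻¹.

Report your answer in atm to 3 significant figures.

n(N2O5)₀ = PV/RT = (7.15 × 7.26) / (0.08206 × 1040) = 0.6082 mol
n(NO2) = (4/2) × 0.6082 = 1.216 mol
P(NO2) = nRT/V = 1.216 × 0.08206 × 1040 / 7.26 = 14.29 atm

14.3 atm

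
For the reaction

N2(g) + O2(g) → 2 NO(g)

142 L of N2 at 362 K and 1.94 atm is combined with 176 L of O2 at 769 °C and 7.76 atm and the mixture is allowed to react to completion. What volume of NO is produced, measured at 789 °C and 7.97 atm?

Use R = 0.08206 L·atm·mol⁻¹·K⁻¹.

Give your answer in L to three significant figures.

n(N2) = PV/RT = (1.94 × 142) / (0.08206 × 362) = 9.274 mol
n(O2) = PV/RT = (7.76 × 176) / (0.08206 × 1042.15) = 15.97 mol
For 9.274 mol N2, stoichiometry requires (1/1) × 9.274 = 9.274 mol O2; 15.97 mol is available, so N2 is limiting.
n(NO) = (2/1) × 9.274 = 18.55 mol
V(NO) = nRT/P = 18.55 × 0.08206 × 1062.15 / 7.97 = 202.9 L

203 L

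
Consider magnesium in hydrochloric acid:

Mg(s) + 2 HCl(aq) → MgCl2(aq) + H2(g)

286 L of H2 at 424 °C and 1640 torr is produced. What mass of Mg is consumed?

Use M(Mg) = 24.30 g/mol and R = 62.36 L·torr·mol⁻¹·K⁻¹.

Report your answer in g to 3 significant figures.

262 g

n(H2) = PV/RT = (1640 × 286) / (62.36 × 697.15) = 10.79 mol
n(Mg) = (1/1) × 10.79 = 10.79 mol
m(Mg) = 10.79 × 24.30 = 262.2 g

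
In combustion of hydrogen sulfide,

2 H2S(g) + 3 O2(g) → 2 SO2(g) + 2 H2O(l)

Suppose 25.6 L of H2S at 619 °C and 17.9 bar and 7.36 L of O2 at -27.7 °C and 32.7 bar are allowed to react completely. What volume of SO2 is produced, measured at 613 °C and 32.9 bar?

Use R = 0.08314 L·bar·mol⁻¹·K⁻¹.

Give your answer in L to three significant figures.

n(H2S) = PV/RT = (17.9 × 25.6) / (0.08314 × 892.15) = 6.178 mol
n(O2) = PV/RT = (32.7 × 7.36) / (0.08314 × 245.45) = 11.79 mol
For 6.178 mol H2S, stoichiometry requires (3/2) × 6.178 = 9.267 mol O2; 11.79 mol is available, so H2S is limiting.
n(SO2) = (2/2) × 6.178 = 6.178 mol
V(SO2) = nRT/P = 6.178 × 0.08314 × 886.15 / 32.9 = 13.83 L

13.8 L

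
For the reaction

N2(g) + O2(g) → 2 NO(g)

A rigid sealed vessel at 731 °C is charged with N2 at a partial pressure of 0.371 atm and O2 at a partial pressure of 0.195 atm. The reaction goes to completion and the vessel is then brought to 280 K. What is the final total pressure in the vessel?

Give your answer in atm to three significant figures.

With V and T fixed, P_i ∝ n_i, so the mole ratios apply directly to partial pressures at 731 °C.
P(O2) required for 0.371 atm of N2 = (1/1) × 0.371 = 0.3710 atm; available 0.195 atm, so O2 is limiting.
P(N2) remaining = 0.371 − (1/1) × 0.195 = 0.1760 atm
P(gaseous products) = (2)/1 × 0.195 = 0.3900 atm
P_total at 731 °C = 0.1760 + 0.3900 = 0.5660 atm
Scaling to 280 K: P = 0.5660 × 280/1004.15 = 0.1578 atm

0.158 atm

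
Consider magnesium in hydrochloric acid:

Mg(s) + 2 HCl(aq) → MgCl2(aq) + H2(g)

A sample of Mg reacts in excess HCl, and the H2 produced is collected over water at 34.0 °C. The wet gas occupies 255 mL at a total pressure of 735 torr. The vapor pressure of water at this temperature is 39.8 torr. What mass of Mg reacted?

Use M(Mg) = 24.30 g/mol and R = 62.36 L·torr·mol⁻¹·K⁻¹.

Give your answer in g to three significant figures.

P(H2) = 735 − 39.8 = 695.2 torr
n(H2) = PV/RT = (695.2 × 0.2550) / (62.36 × 307.15) = 0.009255 mol
n(Mg) = (1/1) × 0.009255 = 0.009255 mol
m(Mg) = 0.009255 × 24.30 = 0.2249 g

0.225 g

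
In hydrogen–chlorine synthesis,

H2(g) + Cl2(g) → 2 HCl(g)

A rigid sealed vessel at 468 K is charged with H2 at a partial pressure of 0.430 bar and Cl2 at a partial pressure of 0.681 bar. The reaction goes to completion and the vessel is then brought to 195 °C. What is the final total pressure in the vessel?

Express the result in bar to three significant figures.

1.11 bar

At constant V, partial pressures at 468 K are proportional to moles, so apply stoichiometry directly to pressures.
P(Cl2) required for 0.430 bar of H2 = (1/1) × 0.430 = 0.4300 bar; available 0.681 bar, so H2 is limiting.
P(Cl2) remaining = 0.681 − (1/1) × 0.430 = 0.2510 bar
P(gaseous products) = (2)/1 × 0.430 = 0.8600 bar
P_total at 468 K = 0.2510 + 0.8600 = 1.111 bar
Scaling to 195 °C: P = 1.111 × 468.15/468 = 1.111 bar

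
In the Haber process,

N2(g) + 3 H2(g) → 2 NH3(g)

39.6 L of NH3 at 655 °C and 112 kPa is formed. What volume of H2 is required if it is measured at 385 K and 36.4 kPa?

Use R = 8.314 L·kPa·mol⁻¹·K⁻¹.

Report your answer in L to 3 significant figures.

75.8 L

n(NH3) = PV/RT = (112 × 39.6) / (8.314 × 928.15) = 0.5748 mol
n(H2) = (3/2) × 0.5748 = 0.8622 mol
V = nRT/P = 0.8622 × 8.314 × 385 / 36.4 = 75.82 L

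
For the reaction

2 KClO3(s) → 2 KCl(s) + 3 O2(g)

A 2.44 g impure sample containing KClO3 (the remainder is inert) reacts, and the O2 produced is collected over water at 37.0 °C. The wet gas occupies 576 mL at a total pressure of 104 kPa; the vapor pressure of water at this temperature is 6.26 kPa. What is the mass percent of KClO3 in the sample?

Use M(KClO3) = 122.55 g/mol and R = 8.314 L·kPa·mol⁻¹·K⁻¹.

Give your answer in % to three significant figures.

73.1 %

P(O2) = 104 − 6.26 = 97.74 kPa
n(O2) = PV/RT = (97.74 × 0.5760) / (8.314 × 310.15) = 0.02183 mol
n(KClO3) = (2/3) × 0.02183 = 0.01455 mol
m(KClO3) = 0.01455 × 122.55 = 1.783 g
%KClO3 = 1.783 / 2.44 × 100 = 73.07%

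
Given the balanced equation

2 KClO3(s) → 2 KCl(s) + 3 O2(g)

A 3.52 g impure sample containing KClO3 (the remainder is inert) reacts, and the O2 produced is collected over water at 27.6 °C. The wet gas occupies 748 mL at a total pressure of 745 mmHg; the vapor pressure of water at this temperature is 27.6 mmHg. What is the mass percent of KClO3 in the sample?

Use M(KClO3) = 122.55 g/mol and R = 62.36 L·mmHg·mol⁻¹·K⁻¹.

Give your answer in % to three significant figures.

P(O2) = 745 − 27.6 = 717.4 mmHg
n(O2) = PV/RT = (717.4 × 0.7480) / (62.36 × 300.75) = 0.02861 mol
n(KClO3) = (2/3) × 0.02861 = 0.01907 mol
m(KClO3) = 0.01907 × 122.55 = 2.337 g
%KClO3 = 2.337 / 3.52 × 100 = 66.39%

66.4 %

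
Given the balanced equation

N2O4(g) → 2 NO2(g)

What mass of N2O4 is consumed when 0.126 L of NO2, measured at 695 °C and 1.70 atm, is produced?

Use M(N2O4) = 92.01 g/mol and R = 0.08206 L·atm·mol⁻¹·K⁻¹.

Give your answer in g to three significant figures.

0.124 g

n(NO2) = PV/RT = (1.70 × 0.126) / (0.08206 × 968.15) = 0.002696 mol
n(N2O4) = (1/2) × 0.002696 = 0.001348 mol
m(N2O4) = 0.001348 × 92.01 = 0.1240 g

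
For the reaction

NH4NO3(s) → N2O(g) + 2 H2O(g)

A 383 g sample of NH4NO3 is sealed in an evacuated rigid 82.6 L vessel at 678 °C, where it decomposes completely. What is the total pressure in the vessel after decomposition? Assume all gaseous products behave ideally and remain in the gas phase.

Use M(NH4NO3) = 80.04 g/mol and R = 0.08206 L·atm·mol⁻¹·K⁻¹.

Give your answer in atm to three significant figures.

n(NH4NO3) = 383 / 80.04 = 4.785 mol
n(gas produced) = (3/1) × 4.785 = 14.36 mol
P = nRT/V = 14.36 × 0.08206 × 951.15 / 82.6 = 13.57 atm

13.6 atm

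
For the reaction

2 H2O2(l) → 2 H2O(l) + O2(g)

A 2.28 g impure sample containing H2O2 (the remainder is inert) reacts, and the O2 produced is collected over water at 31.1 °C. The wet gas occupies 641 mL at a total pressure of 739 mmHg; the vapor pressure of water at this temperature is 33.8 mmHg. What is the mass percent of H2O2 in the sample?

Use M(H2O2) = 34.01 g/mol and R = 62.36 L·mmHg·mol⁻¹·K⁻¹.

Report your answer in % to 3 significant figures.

71.1 %

P(O2) = 739 − 33.8 = 705.2 mmHg
n(O2) = PV/RT = (705.2 × 0.6410) / (62.36 × 304.25) = 0.02383 mol
n(H2O2) = (2/1) × 0.02383 = 0.04766 mol
m(H2O2) = 0.04766 × 34.01 = 1.621 g
%H2O2 = 1.621 / 2.28 × 100 = 71.10%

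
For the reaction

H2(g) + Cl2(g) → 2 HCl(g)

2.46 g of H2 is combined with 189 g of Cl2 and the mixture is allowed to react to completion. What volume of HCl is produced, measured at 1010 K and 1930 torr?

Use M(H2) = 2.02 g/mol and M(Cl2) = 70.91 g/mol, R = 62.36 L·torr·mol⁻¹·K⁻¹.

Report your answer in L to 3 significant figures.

79.5 L

n(H2) = 2.46 / 2.02 = 1.218 mol
n(Cl2) = 189 / 70.91 = 2.665 mol
For 1.218 mol H2, stoichiometry requires (1/1) × 1.218 = 1.218 mol Cl2; 2.665 mol is available, so H2 is limiting.
n(HCl) = (2/1) × 1.218 = 2.436 mol
V(HCl) = nRT/P = 2.436 × 62.36 × 1010 / 1930 = 79.50 L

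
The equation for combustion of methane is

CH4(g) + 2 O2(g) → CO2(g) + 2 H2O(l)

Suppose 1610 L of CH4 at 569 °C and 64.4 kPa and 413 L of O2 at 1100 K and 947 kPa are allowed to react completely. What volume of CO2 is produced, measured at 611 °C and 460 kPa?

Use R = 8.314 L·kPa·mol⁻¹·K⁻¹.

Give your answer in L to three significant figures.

237 L

n(CH4) = PV/RT = (64.4 × 1610) / (8.314 × 842.15) = 14.81 mol
n(O2) = PV/RT = (947 × 413) / (8.314 × 1100) = 42.77 mol
For 14.81 mol CH4, stoichiometry requires (2/1) × 14.81 = 29.62 mol O2; 42.77 mol is available, so CH4 is limiting.
n(CO2) = (1/1) × 14.81 = 14.81 mol
V(CO2) = nRT/P = 14.81 × 8.314 × 884.15 / 460 = 236.7 L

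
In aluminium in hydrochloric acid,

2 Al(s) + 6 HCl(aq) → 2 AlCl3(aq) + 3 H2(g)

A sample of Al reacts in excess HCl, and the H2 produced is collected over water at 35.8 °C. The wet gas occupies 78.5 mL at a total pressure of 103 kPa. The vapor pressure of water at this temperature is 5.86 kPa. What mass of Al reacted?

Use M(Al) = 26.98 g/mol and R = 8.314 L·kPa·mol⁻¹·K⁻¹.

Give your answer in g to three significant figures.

P(H2) = 103 − 5.86 = 97.14 kPa
n(H2) = PV/RT = (97.14 × 0.07850) / (8.314 × 308.95) = 0.002969 mol
n(Al) = (2/3) × 0.002969 = 0.001979 mol
m(Al) = 0.001979 × 26.98 = 0.05339 g

0.0534 g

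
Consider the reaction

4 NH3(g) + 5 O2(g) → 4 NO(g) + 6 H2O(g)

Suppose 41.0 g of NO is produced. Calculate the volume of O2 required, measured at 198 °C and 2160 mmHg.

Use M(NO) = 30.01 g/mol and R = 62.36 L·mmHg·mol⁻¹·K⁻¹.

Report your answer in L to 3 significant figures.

23.2 L

n(NO) = 41.00 / 30.01 = 1.366 mol
n(O2) = (5/4) × 1.366 = 1.708 mol
V = nRT/P = 1.708 × 62.36 × 471.15 / 2160 = 23.23 L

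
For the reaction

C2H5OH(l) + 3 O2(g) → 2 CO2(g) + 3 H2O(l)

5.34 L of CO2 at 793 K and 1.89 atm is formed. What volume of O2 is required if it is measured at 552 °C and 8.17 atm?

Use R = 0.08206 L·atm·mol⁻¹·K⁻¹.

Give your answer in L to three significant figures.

1.93 L

n(CO2) = PV/RT = (1.89 × 5.34) / (0.08206 × 793) = 0.1551 mol
n(O2) = (3/2) × 0.1551 = 0.2326 mol
V = nRT/P = 0.2326 × 0.08206 × 825.15 / 8.17 = 1.928 L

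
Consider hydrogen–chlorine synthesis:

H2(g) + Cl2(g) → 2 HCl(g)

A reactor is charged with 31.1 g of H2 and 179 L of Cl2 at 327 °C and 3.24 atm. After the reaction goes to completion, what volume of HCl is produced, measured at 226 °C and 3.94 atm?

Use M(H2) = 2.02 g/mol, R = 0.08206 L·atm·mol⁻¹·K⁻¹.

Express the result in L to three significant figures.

n(H2) = 31.1 / 2.02 = 15.40 mol
n(Cl2) = PV/RT = (3.24 × 179) / (0.08206 × 600.15) = 11.78 mol
For 15.40 mol H2, stoichiometry requires (1/1) × 15.40 = 15.40 mol Cl2; 11.78 mol is available, so Cl2 is limiting.
n(HCl) = (2/1) × 11.78 = 23.56 mol
V(HCl) = nRT/P = 23.56 × 0.08206 × 499.15 / 3.94 = 244.9 L

245 L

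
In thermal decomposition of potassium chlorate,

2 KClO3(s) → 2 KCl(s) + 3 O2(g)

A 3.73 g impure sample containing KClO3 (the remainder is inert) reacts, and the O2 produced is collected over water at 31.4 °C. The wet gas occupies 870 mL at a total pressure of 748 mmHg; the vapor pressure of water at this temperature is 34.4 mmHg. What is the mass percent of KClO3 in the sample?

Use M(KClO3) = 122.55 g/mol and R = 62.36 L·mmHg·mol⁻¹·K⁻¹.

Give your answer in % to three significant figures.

P(O2) = 748 − 34.4 = 713.6 mmHg
n(O2) = PV/RT = (713.6 × 0.8700) / (62.36 × 304.55) = 0.03269 mol
n(KClO3) = (2/3) × 0.03269 = 0.02179 mol
m(KClO3) = 0.02179 × 122.55 = 2.670 g
%KClO3 = 2.670 / 3.73 × 100 = 71.58%

71.6 %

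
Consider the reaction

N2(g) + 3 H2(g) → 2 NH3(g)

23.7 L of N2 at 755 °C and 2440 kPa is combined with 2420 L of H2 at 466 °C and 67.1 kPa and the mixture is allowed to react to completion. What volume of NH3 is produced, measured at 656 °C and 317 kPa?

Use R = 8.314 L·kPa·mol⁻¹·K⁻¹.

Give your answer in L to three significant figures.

n(N2) = PV/RT = (2440 × 23.7) / (8.314 × 1028.15) = 6.765 mol
n(H2) = PV/RT = (67.1 × 2420) / (8.314 × 739.15) = 26.42 mol
For 6.765 mol N2, stoichiometry requires (3/1) × 6.765 = 20.29 mol H2; 26.42 mol is available, so N2 is limiting.
n(NH3) = (2/1) × 6.765 = 13.53 mol
V(NH3) = nRT/P = 13.53 × 8.314 × 929.15 / 317 = 329.7 L

330 L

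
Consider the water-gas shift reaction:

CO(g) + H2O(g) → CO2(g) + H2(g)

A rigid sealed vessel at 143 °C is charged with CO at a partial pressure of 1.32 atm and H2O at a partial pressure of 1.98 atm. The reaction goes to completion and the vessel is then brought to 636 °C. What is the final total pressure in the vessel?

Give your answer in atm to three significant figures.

At constant V, partial pressures at 143 °C are proportional to moles, so apply stoichiometry directly to pressures.
P(H2O) required for 1.32 atm of CO = (1/1) × 1.32 = 1.320 atm; available 1.98 atm, so CO is limiting.
P(H2O) remaining = 1.98 − (1/1) × 1.32 = 0.6600 atm
P(gaseous products) = (1+1)/1 × 1.32 = 2.640 atm
P_total at 143 °C = 0.6600 + 2.640 = 3.300 atm
Scaling to 636 °C: P = 3.300 × 909.15/416.15 = 7.209 atm

7.21 atm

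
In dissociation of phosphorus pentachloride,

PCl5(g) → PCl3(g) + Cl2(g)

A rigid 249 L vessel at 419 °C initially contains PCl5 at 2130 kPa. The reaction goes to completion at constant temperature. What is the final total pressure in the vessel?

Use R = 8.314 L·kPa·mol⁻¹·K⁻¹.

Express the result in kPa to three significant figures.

4260 kPa

Rigid vessel, constant T ⇒ P scales with total gas moles (1 → 2).
P_final = (2/1) × 2130 = 4260 kPa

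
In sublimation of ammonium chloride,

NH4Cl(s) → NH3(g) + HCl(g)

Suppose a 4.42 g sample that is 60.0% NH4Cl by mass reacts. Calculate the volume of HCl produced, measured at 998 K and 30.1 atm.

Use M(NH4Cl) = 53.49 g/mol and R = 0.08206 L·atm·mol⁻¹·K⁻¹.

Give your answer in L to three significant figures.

0.135 L

mass of NH4Cl = 4.42 × 60.0/100 = 2.652 g
n(NH4Cl) = 2.652 / 53.49 = 0.04958 mol
n(HCl) = (1/1) × 0.04958 = 0.04958 mol
V = nRT/P = 0.04958 × 0.08206 × 998 / 30.1 = 0.1349 L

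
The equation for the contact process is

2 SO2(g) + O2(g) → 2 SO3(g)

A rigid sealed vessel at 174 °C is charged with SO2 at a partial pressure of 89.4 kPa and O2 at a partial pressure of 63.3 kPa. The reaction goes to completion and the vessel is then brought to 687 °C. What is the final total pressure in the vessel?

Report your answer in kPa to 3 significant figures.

232 kPa

Because the vessel is rigid and T is held at 174 °C, work the stoichiometry in partial pressures (P_i = n_iRT/V).
P(O2) required for 89.4 kPa of SO2 = (1/2) × 89.4 = 44.70 kPa; available 63.3 kPa, so SO2 is limiting.
P(O2) remaining = 63.3 − (1/2) × 89.4 = 18.60 kPa
P(gaseous products) = (2)/2 × 89.4 = 89.40 kPa
P_total at 174 °C = 18.60 + 89.40 = 108.0 kPa
Scaling to 687 °C: P = 108.0 × 960.15/447.15 = 231.9 kPa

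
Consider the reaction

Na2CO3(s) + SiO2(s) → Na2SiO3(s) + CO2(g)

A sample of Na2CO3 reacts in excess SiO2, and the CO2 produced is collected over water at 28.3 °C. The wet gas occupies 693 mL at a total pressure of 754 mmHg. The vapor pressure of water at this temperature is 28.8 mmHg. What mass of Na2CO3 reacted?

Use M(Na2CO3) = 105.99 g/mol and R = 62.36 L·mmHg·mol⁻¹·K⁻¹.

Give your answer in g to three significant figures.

2.83 g

P(CO2) = 754 − 28.8 = 725.2 mmHg
n(CO2) = PV/RT = (725.2 × 0.6930) / (62.36 × 301.45) = 0.02673 mol
n(Na2CO3) = (1/1) × 0.02673 = 0.02673 mol
m(Na2CO3) = 0.02673 × 105.99 = 2.833 g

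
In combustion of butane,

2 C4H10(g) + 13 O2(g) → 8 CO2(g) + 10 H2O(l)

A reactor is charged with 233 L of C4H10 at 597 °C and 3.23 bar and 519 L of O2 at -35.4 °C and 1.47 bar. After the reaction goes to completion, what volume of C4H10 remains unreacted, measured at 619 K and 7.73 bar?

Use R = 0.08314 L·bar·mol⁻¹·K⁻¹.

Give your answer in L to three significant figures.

n(C4H10) = PV/RT = (3.23 × 233) / (0.08314 × 870.15) = 10.40 mol
n(O2) = PV/RT = (1.47 × 519) / (0.08314 × 237.75) = 38.60 mol
For 10.40 mol C4H10, stoichiometry requires (13/2) × 10.40 = 67.60 mol O2; 38.60 mol is available, so O2 is limiting.
n(C4H10) consumed = (2/13) × 38.60 = 5.938 mol; remaining = 10.40 − 5.938 = 4.462 mol
V(C4H10) = nRT/P = 4.462 × 0.08314 × 619 / 7.73 = 29.71 L

29.7 L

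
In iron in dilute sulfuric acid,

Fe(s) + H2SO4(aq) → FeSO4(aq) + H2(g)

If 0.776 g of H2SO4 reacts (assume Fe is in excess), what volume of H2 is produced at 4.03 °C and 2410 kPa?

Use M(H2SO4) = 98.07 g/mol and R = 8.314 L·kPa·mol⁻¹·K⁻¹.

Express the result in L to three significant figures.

0.00757 L

n(H2SO4) = 0.7760 / 98.07 = 0.007913 mol
n(H2) = (1/1) × 0.007913 = 0.007913 mol
V = nRT/P = 0.007913 × 8.314 × 277.18 / 2410 = 0.007567 L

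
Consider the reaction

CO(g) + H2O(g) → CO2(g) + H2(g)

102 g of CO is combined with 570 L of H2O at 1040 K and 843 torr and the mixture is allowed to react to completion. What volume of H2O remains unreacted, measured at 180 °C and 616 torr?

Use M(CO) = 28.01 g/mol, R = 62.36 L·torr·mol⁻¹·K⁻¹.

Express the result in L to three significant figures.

173 L

n(CO) = 102 / 28.01 = 3.642 mol
n(H2O) = PV/RT = (843 × 570) / (62.36 × 1040) = 7.409 mol
For 3.642 mol CO, stoichiometry requires (1/1) × 3.642 = 3.642 mol H2O; 7.409 mol is available, so CO is limiting.
n(H2O) consumed = (1/1) × 3.642 = 3.642 mol; remaining = 7.409 − 3.642 = 3.767 mol
V(H2O) = nRT/P = 3.767 × 62.36 × 453.15 / 616 = 172.8 L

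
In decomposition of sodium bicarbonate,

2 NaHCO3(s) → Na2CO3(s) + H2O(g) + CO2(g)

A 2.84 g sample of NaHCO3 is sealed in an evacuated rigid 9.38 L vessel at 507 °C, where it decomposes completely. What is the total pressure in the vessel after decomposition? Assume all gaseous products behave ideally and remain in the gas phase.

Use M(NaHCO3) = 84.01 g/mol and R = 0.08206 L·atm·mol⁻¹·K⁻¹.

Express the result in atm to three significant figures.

n(NaHCO3) = 2.84 / 84.01 = 0.03381 mol
n(gas produced) = (2/2) × 0.03381 = 0.03381 mol
P = nRT/V = 0.03381 × 0.08206 × 780.15 / 9.38 = 0.2308 atm

0.231 atm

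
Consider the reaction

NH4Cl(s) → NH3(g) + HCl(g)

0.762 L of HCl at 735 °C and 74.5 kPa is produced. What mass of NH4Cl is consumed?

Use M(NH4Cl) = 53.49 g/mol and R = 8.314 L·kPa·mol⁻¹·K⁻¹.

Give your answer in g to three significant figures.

0.362 g

n(HCl) = PV/RT = (74.5 × 0.762) / (8.314 × 1008.15) = 0.006773 mol
n(NH4Cl) = (1/1) × 0.006773 = 0.006773 mol
m(NH4Cl) = 0.006773 × 53.49 = 0.3623 g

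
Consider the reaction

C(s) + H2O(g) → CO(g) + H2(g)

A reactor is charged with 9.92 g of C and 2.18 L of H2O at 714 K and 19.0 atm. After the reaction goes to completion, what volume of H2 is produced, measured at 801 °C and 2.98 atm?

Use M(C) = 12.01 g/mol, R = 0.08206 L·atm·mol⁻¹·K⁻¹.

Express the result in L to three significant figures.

n(C) = 9.92 / 12.01 = 0.8260 mol
n(H2O) = PV/RT = (19.0 × 2.18) / (0.08206 × 714) = 0.7069 mol
For 0.8260 mol C, stoichiometry requires (1/1) × 0.8260 = 0.8260 mol H2O; 0.7069 mol is available, so H2O is limiting.
n(H2) = (1/1) × 0.7069 = 0.7069 mol
V(H2) = nRT/P = 0.7069 × 0.08206 × 1074.15 / 2.98 = 20.91 L

20.9 L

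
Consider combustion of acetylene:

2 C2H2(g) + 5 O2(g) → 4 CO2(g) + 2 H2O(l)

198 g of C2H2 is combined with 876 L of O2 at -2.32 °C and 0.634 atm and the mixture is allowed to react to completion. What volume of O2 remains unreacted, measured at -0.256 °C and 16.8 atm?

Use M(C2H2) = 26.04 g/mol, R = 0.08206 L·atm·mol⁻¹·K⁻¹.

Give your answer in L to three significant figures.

n(C2H2) = 198 / 26.04 = 7.604 mol
n(O2) = PV/RT = (0.634 × 876) / (0.08206 × 270.83) = 24.99 mol
For 7.604 mol C2H2, stoichiometry requires (5/2) × 7.604 = 19.01 mol O2; 24.99 mol is available, so C2H2 is limiting.
n(O2) consumed = (5/2) × 7.604 = 19.01 mol; remaining = 24.99 − 19.01 = 5.980 mol
V(O2) = nRT/P = 5.980 × 0.08206 × 272.894 / 16.8 = 7.971 L

7.97 L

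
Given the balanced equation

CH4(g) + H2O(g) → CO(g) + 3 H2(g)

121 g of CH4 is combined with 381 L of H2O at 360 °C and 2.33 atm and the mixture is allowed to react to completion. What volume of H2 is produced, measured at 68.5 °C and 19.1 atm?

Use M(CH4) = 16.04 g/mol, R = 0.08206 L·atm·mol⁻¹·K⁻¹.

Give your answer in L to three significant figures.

n(CH4) = 121 / 16.04 = 7.544 mol
n(H2O) = PV/RT = (2.33 × 381) / (0.08206 × 633.15) = 17.09 mol
For 7.544 mol CH4, stoichiometry requires (1/1) × 7.544 = 7.544 mol H2O; 17.09 mol is available, so CH4 is limiting.
n(H2) = (3/1) × 7.544 = 22.63 mol
V(H2) = nRT/P = 22.63 × 0.08206 × 341.65 / 19.1 = 33.22 L

33.2 L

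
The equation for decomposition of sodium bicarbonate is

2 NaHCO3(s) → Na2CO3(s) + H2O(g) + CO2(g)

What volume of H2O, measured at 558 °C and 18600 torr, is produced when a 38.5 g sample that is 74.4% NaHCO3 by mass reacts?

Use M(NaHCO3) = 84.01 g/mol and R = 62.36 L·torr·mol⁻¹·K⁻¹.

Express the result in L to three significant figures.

0.475 L

mass of NaHCO3 = 38.5 × 74.4/100 = 28.64 g
n(NaHCO3) = 28.64 / 84.01 = 0.3409 mol
n(H2O) = (1/2) × 0.3409 = 0.1704 mol
V = nRT/P = 0.1704 × 62.36 × 831.15 / 18600 = 0.4748 L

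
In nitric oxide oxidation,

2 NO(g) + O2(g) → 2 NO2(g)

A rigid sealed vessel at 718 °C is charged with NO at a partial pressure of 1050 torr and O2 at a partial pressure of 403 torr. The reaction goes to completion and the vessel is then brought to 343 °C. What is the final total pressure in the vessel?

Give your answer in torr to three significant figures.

653 torr

Because the vessel is rigid and T is held at 718 °C, work the stoichiometry in partial pressures (P_i = n_iRT/V).
P(O2) required for 1050 torr of NO = (1/2) × 1050 = 525.0 torr; available 403 torr, so O2 is limiting.
P(NO) remaining = 1050 − (2/1) × 403 = 244.0 torr
P(gaseous products) = (2)/1 × 403 = 806.0 torr
P_total at 718 °C = 244.0 + 806.0 = 1050 torr
Scaling to 343 °C: P = 1050 × 616.15/991.15 = 652.7 torr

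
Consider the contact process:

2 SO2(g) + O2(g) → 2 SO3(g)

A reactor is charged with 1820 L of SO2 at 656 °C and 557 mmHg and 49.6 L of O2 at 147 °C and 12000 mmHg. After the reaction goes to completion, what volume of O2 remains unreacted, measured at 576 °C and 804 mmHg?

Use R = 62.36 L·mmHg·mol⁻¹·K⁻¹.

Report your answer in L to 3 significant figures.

n(SO2) = PV/RT = (557 × 1820) / (62.36 × 929.15) = 17.50 mol
n(O2) = PV/RT = (12000 × 49.6) / (62.36 × 420.15) = 22.72 mol
For 17.50 mol SO2, stoichiometry requires (1/2) × 17.50 = 8.750 mol O2; 22.72 mol is available, so SO2 is limiting.
n(O2) consumed = (1/2) × 17.50 = 8.750 mol; remaining = 22.72 − 8.750 = 13.97 mol
V(O2) = nRT/P = 13.97 × 62.36 × 849.15 / 804 = 920.1 L

920 L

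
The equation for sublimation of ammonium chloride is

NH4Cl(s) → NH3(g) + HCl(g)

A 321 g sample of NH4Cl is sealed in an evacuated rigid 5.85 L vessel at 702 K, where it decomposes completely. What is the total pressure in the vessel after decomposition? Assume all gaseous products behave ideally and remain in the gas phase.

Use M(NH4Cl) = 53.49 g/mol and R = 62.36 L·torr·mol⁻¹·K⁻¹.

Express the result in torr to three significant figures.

89800 torr

n(NH4Cl) = 321 / 53.49 = 6.001 mol
n(gas produced) = (2/1) × 6.001 = 12.00 mol
P = nRT/V = 12.00 × 62.36 × 702 / 5.85 = 89800 torr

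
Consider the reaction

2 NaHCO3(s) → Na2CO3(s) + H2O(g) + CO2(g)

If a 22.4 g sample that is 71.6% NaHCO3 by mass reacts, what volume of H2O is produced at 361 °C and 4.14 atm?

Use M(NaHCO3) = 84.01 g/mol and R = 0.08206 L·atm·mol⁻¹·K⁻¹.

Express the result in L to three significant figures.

mass of NaHCO3 = 22.4 × 71.6/100 = 16.04 g
n(NaHCO3) = 16.04 / 84.01 = 0.1909 mol
n(H2O) = (1/2) × 0.1909 = 0.09545 mol
V = nRT/P = 0.09545 × 0.08206 × 634.15 / 4.14 = 1.200 L

1.20 L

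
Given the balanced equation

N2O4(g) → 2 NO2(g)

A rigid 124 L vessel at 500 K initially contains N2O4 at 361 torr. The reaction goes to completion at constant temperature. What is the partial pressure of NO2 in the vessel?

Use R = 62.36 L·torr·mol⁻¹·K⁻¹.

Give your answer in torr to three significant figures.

722 torr

n(N2O4)₀ = PV/RT = (361 × 124) / (62.36 × 500) = 1.436 mol
n(NO2) = (2/1) × 1.436 = 2.872 mol
P(NO2) = nRT/V = 2.872 × 62.36 × 500 / 124 = 722.2 torr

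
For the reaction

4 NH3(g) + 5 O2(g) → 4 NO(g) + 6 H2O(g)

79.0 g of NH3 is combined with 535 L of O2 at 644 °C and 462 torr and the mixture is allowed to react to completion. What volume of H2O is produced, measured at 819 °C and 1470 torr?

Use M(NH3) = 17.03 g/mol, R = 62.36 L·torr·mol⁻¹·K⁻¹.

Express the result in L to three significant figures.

n(NH3) = 79.0 / 17.03 = 4.639 mol
n(O2) = PV/RT = (462 × 535) / (62.36 × 917.15) = 4.322 mol
For 4.639 mol NH3, stoichiometry requires (5/4) × 4.639 = 5.799 mol O2; 4.322 mol is available, so O2 is limiting.
n(H2O) = (6/5) × 4.322 = 5.186 mol
V(H2O) = nRT/P = 5.186 × 62.36 × 1092.15 / 1470 = 240.3 L

240 L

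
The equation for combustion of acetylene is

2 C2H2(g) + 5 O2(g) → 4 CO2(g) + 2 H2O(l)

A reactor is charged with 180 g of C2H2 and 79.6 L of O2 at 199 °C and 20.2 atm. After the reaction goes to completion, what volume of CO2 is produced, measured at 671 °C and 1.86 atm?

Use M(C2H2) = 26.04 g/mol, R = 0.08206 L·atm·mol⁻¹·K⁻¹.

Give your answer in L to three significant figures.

576 L

n(C2H2) = 180 / 26.04 = 6.912 mol
n(O2) = PV/RT = (20.2 × 79.6) / (0.08206 × 472.15) = 41.50 mol
For 6.912 mol C2H2, stoichiometry requires (5/2) × 6.912 = 17.28 mol O2; 41.50 mol is available, so C2H2 is limiting.
n(CO2) = (4/2) × 6.912 = 13.82 mol
V(CO2) = nRT/P = 13.82 × 0.08206 × 944.15 / 1.86 = 575.7 L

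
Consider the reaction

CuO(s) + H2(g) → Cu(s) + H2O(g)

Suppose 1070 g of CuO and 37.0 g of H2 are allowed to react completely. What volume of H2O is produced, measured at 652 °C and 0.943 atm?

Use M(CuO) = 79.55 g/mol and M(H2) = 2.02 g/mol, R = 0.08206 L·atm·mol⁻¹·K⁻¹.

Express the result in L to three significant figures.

1080 L

n(CuO) = 1070 / 79.55 = 13.45 mol
n(H2) = 37.0 / 2.02 = 18.32 mol
For 13.45 mol CuO, stoichiometry requires (1/1) × 13.45 = 13.45 mol H2; 18.32 mol is available, so CuO is limiting.
n(H2O) = (1/1) × 13.45 = 13.45 mol
V(H2O) = nRT/P = 13.45 × 0.08206 × 925.15 / 0.943 = 1083 L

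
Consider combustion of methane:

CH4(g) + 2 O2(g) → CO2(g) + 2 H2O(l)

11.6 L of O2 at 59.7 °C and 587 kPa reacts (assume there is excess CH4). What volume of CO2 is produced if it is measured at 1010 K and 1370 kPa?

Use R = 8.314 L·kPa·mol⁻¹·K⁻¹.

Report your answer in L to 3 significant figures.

7.54 L

n(O2) = PV/RT = (587 × 11.6) / (8.314 × 332.85) = 2.461 mol
n(CO2) = (1/2) × 2.461 = 1.230 mol
V = nRT/P = 1.230 × 8.314 × 1010 / 1370 = 7.539 L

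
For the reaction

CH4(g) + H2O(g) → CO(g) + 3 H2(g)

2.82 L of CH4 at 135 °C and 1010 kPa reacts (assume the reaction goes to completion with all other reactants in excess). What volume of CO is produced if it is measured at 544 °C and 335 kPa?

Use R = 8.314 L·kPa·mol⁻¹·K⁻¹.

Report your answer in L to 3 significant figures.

17.0 L

n(CH4) = PV/RT = (1010 × 2.82) / (8.314 × 408.15) = 0.8393 mol
n(CO) = (1/1) × 0.8393 = 0.8393 mol
V = nRT/P = 0.8393 × 8.314 × 817.15 / 335 = 17.02 L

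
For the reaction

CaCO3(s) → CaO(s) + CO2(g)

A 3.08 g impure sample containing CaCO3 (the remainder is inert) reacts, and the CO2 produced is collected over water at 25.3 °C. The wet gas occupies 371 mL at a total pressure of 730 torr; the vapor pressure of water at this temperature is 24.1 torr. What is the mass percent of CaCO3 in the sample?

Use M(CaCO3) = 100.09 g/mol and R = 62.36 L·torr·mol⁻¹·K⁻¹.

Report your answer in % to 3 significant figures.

P(CO2) = 730 − 24.1 = 705.9 torr
n(CO2) = PV/RT = (705.9 × 0.3710) / (62.36 × 298.45) = 0.01407 mol
n(CaCO3) = (1/1) × 0.01407 = 0.01407 mol
m(CaCO3) = 0.01407 × 100.09 = 1.408 g
%CaCO3 = 1.408 / 3.08 × 100 = 45.71%

45.7 %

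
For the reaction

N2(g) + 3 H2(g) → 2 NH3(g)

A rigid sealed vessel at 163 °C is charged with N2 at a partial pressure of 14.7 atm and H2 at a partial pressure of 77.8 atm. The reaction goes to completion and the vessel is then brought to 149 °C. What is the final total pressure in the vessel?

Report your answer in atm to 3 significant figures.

With V and T fixed, P_i ∝ n_i, so the mole ratios apply directly to partial pressures at 163 °C.
P(H2) required for 14.7 atm of N2 = (3/1) × 14.7 = 44.10 atm; available 77.8 atm, so N2 is limiting.
P(H2) remaining = 77.8 − (3/1) × 14.7 = 33.70 atm
P(gaseous products) = (2)/1 × 14.7 = 29.40 atm
P_total at 163 °C = 33.70 + 29.40 = 63.10 atm
Scaling to 149 °C: P = 63.10 × 422.15/436.15 = 61.07 atm

61.1 atm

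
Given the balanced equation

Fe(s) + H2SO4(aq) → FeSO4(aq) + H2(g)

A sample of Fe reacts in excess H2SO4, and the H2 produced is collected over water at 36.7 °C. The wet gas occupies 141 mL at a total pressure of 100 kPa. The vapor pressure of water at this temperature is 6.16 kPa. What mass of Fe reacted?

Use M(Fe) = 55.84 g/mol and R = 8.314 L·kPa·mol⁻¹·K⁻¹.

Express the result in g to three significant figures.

0.287 g

P(H2) = 100 − 6.16 = 93.84 kPa
n(H2) = PV/RT = (93.84 × 0.1410) / (8.314 × 309.85) = 0.005136 mol
n(Fe) = (1/1) × 0.005136 = 0.005136 mol
m(Fe) = 0.005136 × 55.84 = 0.2868 g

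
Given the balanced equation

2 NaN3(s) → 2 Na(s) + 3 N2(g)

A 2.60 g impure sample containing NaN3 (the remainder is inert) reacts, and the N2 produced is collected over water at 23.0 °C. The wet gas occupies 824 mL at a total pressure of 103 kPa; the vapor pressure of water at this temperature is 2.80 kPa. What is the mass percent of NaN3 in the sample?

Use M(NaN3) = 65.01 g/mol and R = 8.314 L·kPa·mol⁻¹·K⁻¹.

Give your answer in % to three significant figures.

P(N2) = 103 − 2.80 = 100.2 kPa
n(N2) = PV/RT = (100.2 × 0.8240) / (8.314 × 296.15) = 0.03353 mol
n(NaN3) = (2/3) × 0.03353 = 0.02235 mol
m(NaN3) = 0.02235 × 65.01 = 1.453 g
%NaN3 = 1.453 / 2.60 × 100 = 55.88%

55.9 %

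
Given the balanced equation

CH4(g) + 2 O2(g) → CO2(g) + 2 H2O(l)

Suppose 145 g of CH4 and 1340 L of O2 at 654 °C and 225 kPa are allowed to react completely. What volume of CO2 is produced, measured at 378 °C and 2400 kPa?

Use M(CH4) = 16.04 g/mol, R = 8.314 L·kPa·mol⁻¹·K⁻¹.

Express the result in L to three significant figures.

20.4 L

n(CH4) = 145 / 16.04 = 9.040 mol
n(O2) = PV/RT = (225 × 1340) / (8.314 × 927.15) = 39.11 mol
For 9.040 mol CH4, stoichiometry requires (2/1) × 9.040 = 18.08 mol O2; 39.11 mol is available, so CH4 is limiting.
n(CO2) = (1/1) × 9.040 = 9.040 mol
V(CO2) = nRT/P = 9.040 × 8.314 × 651.15 / 2400 = 20.39 L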